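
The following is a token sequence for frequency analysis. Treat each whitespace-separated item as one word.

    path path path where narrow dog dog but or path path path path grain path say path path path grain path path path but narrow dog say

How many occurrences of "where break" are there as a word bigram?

Scanning the 26 overlapping bigram windows for "where break":
  (none found)

0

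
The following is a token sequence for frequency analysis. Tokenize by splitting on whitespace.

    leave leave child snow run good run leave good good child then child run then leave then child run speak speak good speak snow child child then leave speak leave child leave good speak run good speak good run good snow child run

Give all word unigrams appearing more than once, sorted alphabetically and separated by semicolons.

child; good; leave; run; snow; speak; then

Unigram counts meeting the condition (more than once):
  child: 8
  good: 8
  leave: 7
  run: 7
  snow: 3
  speak: 6
  then: 4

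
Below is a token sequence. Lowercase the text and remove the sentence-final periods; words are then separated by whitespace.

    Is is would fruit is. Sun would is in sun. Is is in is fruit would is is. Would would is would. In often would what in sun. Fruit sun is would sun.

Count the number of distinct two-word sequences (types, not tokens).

22

33 tokens → 32 bigram windows in total.
Repeated bigrams (each contributes count−1 duplicates):
  is would: 4
  is is: 3
  would is: 3
  in sun: 2
  is in: 2
  sun is: 2
10 duplicate windows → 32 − 10 = 22 distinct.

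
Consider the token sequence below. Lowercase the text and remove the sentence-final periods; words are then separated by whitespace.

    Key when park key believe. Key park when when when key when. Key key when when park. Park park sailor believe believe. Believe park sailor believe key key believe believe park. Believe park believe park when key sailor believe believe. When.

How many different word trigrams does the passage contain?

41 tokens → 39 trigram windows in total.
Repeated trigrams (each contributes count−1 duplicates):
  believe believe park: 2
  believe park believe: 2
  park believe park: 2
  park sailor believe: 2
  sailor believe believe: 2
5 duplicate windows → 39 − 5 = 34 distinct.

34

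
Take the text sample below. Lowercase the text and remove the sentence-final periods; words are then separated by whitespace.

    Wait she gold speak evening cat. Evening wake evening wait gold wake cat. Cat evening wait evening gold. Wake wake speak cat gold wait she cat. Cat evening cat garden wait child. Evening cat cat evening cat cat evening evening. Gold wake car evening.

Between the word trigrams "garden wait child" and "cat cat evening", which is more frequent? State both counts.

"garden wait child": 1 occurrence
"cat cat evening": 4 occurrences

"cat cat evening" (4 vs 1)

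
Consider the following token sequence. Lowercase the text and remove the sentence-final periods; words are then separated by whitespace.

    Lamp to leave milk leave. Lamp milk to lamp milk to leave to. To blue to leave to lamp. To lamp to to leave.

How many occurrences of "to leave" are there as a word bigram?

Scanning the 23 overlapping bigram windows for "to leave":
  position 2–3: to leave
  position 11–12: to leave
  position 16–17: to leave
  position 23–24: to leave

4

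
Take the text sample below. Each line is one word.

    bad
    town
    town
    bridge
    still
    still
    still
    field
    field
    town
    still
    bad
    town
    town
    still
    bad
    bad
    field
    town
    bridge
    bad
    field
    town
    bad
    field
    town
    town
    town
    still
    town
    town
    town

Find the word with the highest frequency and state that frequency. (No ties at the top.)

Unigram frequencies (highest first):
  town: 13
  bad: 6
  still: 6
  field: 5
  bridge: 2

"town", 13 times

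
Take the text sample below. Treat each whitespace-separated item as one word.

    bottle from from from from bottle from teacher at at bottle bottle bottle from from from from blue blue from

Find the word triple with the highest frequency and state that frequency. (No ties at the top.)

"from from from", 4 times

Trigram frequencies (highest first):
  from from from: 4
  bottle from from: 2
  from from bottle: 1
  from bottle from: 1
  bottle from teacher: 1
  from teacher at: 1
  … (8 more, each ≤ 1)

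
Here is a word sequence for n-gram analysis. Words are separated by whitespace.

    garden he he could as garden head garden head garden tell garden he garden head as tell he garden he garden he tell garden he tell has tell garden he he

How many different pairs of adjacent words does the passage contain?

31 tokens → 30 bigram windows in total.
Repeated bigrams (each contributes count−1 duplicates):
  garden he: 6
  garden head: 3
  he garden: 3
  tell garden: 3
  he he: 2
  he tell: 2
  head garden: 2
14 duplicate windows → 30 − 14 = 16 distinct.

16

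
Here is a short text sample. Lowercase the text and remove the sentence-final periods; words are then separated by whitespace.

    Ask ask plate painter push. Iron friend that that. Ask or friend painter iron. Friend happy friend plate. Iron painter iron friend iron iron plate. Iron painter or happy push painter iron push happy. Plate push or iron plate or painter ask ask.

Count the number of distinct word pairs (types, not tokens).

43 tokens → 42 bigram windows in total.
Repeated bigrams (each contributes count−1 duplicates):
  iron friend: 3
  painter iron: 3
  ask ask: 2
  iron painter: 2
  iron plate: 2
  plate iron: 2
8 duplicate windows → 42 − 8 = 34 distinct.

34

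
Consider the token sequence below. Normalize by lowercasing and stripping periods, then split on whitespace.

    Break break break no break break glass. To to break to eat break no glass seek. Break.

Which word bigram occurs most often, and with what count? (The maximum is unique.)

Bigram frequencies (highest first):
  break break: 3
  break no: 2
  no break: 1
  break glass: 1
  glass to: 1
  to to: 1
  … (7 more, each ≤ 1)

"break break", 3 times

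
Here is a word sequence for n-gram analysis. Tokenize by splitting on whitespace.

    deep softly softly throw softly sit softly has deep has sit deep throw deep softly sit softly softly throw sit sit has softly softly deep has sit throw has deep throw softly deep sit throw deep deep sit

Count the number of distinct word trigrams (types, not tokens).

33

38 tokens → 36 trigram windows in total.
Repeated trigrams (each contributes count−1 duplicates):
  deep has sit: 2
  softly sit softly: 2
  softly softly throw: 2
3 duplicate windows → 36 − 3 = 33 distinct.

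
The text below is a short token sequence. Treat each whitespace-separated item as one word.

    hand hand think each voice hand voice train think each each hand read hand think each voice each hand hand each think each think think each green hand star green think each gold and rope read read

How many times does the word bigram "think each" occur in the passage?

Scanning the 36 overlapping bigram windows for "think each":
  position 3–4: think each
  position 9–10: think each
  position 15–16: think each
  position 22–23: think each
  position 25–26: think each
  position 31–32: think each

6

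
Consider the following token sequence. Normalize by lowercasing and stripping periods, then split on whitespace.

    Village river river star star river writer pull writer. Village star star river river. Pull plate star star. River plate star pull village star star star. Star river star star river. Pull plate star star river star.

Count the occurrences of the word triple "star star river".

Scanning the 35 overlapping trigram windows for "star star river":
  position 4–6: star star river
  position 11–13: star star river
  position 17–19: star star river
  position 26–28: star star river
  position 29–31: star star river
  position 34–36: star star river

6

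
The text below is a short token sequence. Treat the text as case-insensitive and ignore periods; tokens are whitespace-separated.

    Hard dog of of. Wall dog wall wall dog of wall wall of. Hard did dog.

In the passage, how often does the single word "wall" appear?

Scanning the 16 tokens for "wall":
  position 5: wall
  position 7: wall
  position 8: wall
  position 11: wall
  position 12: wall

5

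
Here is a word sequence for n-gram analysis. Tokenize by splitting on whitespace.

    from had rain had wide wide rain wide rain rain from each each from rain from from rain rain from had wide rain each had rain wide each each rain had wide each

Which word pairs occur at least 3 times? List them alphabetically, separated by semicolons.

had wide; rain from; wide rain

Bigram counts meeting the condition (at least 3 times):
  had wide: 3
  rain from: 3
  wide rain: 3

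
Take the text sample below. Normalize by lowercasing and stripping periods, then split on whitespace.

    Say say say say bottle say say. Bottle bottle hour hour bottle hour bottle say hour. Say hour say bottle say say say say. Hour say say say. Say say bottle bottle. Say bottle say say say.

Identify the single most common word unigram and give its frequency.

Unigram frequencies (highest first):
  say: 22
  bottle: 9
  hour: 6

"say", 22 times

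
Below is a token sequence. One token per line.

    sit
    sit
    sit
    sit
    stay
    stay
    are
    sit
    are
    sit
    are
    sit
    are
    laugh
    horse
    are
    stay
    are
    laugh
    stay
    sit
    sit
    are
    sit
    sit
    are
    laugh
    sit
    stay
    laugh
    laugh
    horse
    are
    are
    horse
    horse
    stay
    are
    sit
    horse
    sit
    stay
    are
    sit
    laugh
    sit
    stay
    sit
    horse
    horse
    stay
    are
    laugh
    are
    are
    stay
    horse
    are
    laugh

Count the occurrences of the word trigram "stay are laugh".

2

Scanning the 57 overlapping trigram windows for "stay are laugh":
  position 17–19: stay are laugh
  position 51–53: stay are laugh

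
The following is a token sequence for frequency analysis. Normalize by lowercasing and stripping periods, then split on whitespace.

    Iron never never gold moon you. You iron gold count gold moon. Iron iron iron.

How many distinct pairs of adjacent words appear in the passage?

15 tokens → 14 bigram windows in total.
Repeated bigrams (each contributes count−1 duplicates):
  gold moon: 2
  iron iron: 2
2 duplicate windows → 14 − 2 = 12 distinct.

12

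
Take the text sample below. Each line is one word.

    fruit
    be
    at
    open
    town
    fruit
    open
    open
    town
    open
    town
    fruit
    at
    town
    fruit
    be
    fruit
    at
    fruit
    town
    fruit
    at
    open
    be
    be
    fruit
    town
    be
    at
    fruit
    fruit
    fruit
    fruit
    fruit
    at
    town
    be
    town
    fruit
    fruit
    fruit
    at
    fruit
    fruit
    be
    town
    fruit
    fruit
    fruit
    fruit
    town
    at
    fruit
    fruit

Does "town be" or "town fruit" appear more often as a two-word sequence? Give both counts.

"town fruit" (6 vs 2)

"town be": 2 occurrences
"town fruit": 6 occurrences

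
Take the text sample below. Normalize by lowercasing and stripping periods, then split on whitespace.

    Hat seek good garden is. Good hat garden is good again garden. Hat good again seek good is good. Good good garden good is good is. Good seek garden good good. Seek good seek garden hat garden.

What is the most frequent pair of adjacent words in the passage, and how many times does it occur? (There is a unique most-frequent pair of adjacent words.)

"is good", 5 times

Bigram frequencies (highest first):
  is good: 5
  seek good: 3
  good is: 3
  good good: 3
  good seek: 3
  good garden: 2
  … (11 more, each ≤ 2)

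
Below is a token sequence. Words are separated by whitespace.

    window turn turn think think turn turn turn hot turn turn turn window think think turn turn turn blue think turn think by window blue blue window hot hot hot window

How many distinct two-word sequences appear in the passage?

31 tokens → 30 bigram windows in total.
Repeated bigrams (each contributes count−1 duplicates):
  turn turn: 7
  think turn: 3
  hot hot: 2
  think think: 2
  turn think: 2
11 duplicate windows → 30 − 11 = 19 distinct.

19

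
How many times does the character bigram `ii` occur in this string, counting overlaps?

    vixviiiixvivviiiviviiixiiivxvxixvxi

Sliding a length-2 window over the 35 characters (34 positions):
  position 5–6: ii
  position 6–7: ii
  position 7–8: ii
  position 14–15: ii
  position 15–16: ii
  position 20–21: ii
  position 21–22: ii
  position 24–25: ii
  position 25–26: ii

9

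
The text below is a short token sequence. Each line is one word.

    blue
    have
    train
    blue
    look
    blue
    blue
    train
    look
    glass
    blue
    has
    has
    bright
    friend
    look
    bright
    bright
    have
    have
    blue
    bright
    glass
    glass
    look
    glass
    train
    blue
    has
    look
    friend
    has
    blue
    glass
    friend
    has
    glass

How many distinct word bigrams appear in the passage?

37 tokens → 36 bigram windows in total.
Repeated bigrams (each contributes count−1 duplicates):
  blue has: 2
  friend has: 2
  look glass: 2
  train blue: 2
4 duplicate windows → 36 − 4 = 32 distinct.

32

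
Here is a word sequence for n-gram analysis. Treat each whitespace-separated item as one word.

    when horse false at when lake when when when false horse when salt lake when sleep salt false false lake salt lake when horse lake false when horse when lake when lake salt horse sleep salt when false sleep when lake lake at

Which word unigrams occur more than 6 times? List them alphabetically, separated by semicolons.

lake; when

Unigram counts meeting the condition (more than 6 times):
  lake: 9
  when: 13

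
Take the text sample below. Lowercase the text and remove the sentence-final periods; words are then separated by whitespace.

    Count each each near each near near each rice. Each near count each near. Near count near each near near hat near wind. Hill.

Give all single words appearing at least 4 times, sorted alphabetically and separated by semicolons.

each; near

Unigram counts meeting the condition (at least 4 times):
  each: 7
  near: 10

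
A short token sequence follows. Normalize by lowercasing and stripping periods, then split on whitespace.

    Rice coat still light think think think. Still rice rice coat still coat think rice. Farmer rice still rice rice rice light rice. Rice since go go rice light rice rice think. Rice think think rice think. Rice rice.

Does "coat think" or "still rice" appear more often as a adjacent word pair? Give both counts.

"coat think": 1 occurrence
"still rice": 2 occurrences

"still rice" (2 vs 1)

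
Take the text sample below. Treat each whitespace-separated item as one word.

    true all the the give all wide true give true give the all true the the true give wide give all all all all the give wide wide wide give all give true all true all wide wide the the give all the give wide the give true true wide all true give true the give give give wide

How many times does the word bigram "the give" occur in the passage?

Scanning the 58 overlapping bigram windows for "the give":
  position 4–5: the give
  position 25–26: the give
  position 40–41: the give
  position 43–44: the give
  position 46–47: the give
  position 55–56: the give

6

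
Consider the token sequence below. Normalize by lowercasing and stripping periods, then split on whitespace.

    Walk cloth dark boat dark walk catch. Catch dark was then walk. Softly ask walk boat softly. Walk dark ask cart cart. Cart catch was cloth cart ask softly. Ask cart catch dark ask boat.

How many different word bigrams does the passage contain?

28

35 tokens → 34 bigram windows in total.
Repeated bigrams (each contributes count−1 duplicates):
  ask cart: 2
  cart cart: 2
  cart catch: 2
  catch dark: 2
  dark ask: 2
  softly ask: 2
6 duplicate windows → 34 − 6 = 28 distinct.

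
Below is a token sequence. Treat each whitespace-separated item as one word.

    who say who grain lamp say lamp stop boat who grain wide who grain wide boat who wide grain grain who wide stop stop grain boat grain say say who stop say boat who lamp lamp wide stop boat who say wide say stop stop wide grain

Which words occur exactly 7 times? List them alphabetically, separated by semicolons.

Unigram counts meeting the condition (exactly 7 times):
  say: 7
  stop: 7
  wide: 7

say; stop; wide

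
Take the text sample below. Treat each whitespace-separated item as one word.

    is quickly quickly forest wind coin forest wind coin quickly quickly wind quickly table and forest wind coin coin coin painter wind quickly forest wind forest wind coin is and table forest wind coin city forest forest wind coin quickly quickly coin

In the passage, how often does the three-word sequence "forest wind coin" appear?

6

Scanning the 40 overlapping trigram windows for "forest wind coin":
  position 4–6: forest wind coin
  position 7–9: forest wind coin
  position 16–18: forest wind coin
  position 26–28: forest wind coin
  position 32–34: forest wind coin
  position 37–39: forest wind coin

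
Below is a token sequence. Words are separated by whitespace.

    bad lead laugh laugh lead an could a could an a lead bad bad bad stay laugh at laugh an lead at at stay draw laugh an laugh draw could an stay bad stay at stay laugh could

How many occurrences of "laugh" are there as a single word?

7

Scanning the 38 tokens for "laugh":
  position 3: laugh
  position 4: laugh
  position 17: laugh
  position 19: laugh
  position 26: laugh
  position 28: laugh
  position 37: laugh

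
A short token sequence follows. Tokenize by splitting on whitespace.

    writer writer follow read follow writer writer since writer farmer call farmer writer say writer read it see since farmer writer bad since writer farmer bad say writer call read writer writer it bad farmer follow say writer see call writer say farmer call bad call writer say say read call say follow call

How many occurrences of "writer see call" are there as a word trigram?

1

Scanning the 52 overlapping trigram windows for "writer see call":
  position 38–40: writer see call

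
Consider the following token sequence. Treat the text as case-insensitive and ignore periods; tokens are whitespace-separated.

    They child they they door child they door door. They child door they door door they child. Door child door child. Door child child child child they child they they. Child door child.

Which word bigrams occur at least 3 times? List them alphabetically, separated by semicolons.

Bigram counts meeting the condition (at least 3 times):
  child child: 3
  child door: 5
  child they: 4
  door child: 5
  door they: 3
  they child: 5
  they door: 3

child child; child door; child they; door child; door they; they child; they door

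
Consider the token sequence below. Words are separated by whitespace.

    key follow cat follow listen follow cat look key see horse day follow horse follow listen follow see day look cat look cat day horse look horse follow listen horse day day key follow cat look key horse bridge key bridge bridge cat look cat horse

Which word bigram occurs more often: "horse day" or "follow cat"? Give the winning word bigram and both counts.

"horse day": 2 occurrences
"follow cat": 3 occurrences

"follow cat" (3 vs 2)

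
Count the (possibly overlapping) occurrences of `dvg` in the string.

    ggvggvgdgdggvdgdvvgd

0

Sliding a length-3 window over the 20 characters (18 positions):
  (no match at any position)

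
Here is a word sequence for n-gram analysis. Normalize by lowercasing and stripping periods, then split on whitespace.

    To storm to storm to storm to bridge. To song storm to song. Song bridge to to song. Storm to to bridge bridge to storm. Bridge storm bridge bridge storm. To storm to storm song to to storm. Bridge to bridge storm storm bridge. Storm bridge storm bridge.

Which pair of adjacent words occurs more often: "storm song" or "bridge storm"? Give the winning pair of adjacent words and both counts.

"bridge storm" (5 vs 1)

"storm song": 1 occurrence
"bridge storm": 5 occurrences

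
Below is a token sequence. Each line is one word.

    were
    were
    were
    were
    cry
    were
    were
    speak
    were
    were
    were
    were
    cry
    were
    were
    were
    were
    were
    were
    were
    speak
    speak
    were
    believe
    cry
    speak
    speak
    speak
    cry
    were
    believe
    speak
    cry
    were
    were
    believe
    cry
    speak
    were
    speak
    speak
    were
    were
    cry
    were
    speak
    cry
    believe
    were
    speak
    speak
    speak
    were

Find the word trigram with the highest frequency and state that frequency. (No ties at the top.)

Trigram frequencies (highest first):
  were were were: 9
  were were cry: 3
  were cry were: 3
  cry were were: 3
  were speak speak: 3
  speak speak were: 3
  … (21 more, each ≤ 2)

"were were were", 9 times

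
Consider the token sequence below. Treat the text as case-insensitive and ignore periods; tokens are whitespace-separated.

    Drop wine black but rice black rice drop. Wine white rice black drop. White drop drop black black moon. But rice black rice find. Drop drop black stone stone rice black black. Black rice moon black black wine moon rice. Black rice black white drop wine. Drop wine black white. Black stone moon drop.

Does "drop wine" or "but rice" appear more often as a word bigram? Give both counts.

"drop wine" (4 vs 2)

"drop wine": 4 occurrences
"but rice": 2 occurrences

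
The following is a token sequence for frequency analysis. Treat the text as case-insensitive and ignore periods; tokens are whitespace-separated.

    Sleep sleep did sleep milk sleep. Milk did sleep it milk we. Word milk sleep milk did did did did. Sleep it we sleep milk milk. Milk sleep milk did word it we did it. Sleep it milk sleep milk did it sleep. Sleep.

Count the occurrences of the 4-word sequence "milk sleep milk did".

Scanning the 41 overlapping 4-gram windows for "milk sleep milk did":
  position 5–8: milk sleep milk did
  position 14–17: milk sleep milk did
  position 27–30: milk sleep milk did
  position 38–41: milk sleep milk did

4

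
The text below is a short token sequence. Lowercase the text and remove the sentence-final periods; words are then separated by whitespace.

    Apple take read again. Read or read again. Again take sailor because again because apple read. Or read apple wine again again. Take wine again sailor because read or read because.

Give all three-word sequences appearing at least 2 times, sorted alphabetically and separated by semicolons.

again again take; read or read

Trigram counts meeting the condition (at least 2 times):
  again again take: 2
  read or read: 3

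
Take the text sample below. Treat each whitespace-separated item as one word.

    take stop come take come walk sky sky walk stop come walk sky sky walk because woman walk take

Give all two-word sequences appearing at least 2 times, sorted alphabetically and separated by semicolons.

come walk; sky sky; sky walk; stop come; walk sky

Bigram counts meeting the condition (at least 2 times):
  come walk: 2
  sky sky: 2
  sky walk: 2
  stop come: 2
  walk sky: 2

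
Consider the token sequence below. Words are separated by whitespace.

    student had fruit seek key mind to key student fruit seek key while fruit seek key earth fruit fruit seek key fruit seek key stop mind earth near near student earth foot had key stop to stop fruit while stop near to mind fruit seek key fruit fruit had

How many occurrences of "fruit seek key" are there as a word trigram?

Scanning the 47 overlapping trigram windows for "fruit seek key":
  position 3–5: fruit seek key
  position 10–12: fruit seek key
  position 14–16: fruit seek key
  position 19–21: fruit seek key
  position 22–24: fruit seek key
  position 44–46: fruit seek key

6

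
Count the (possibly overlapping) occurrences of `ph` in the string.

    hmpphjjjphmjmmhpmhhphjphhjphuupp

Sliding a length-2 window over the 32 characters (31 positions):
  position 4–5: ph
  position 9–10: ph
  position 20–21: ph
  position 23–24: ph
  position 27–28: ph

5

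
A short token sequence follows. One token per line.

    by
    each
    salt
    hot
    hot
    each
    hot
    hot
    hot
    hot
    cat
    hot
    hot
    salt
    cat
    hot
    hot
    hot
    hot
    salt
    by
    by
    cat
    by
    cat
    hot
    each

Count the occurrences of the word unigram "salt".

Scanning the 27 tokens for "salt":
  position 3: salt
  position 14: salt
  position 20: salt

3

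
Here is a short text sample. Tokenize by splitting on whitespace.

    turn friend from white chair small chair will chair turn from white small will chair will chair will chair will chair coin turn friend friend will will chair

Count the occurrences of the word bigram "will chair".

6

Scanning the 27 overlapping bigram windows for "will chair":
  position 8–9: will chair
  position 14–15: will chair
  position 16–17: will chair
  position 18–19: will chair
  position 20–21: will chair
  position 27–28: will chair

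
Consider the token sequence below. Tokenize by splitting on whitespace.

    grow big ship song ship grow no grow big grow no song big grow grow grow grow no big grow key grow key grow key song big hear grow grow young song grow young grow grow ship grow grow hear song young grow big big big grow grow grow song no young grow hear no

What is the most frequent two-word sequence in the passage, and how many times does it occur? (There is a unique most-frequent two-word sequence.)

Bigram frequencies (highest first):
  grow grow: 8
  big grow: 4
  grow big: 3
  grow no: 3
  grow key: 3
  young grow: 3
  … (24 more, each ≤ 2)

"grow grow", 8 times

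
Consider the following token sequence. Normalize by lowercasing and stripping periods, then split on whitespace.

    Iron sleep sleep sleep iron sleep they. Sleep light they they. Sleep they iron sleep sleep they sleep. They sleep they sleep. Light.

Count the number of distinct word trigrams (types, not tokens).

23 tokens → 21 trigram windows in total.
Repeated trigrams (each contributes count−1 duplicates):
  sleep they sleep: 4
  they sleep they: 3
  iron sleep sleep: 2
  they sleep light: 2
7 duplicate windows → 21 − 7 = 14 distinct.

14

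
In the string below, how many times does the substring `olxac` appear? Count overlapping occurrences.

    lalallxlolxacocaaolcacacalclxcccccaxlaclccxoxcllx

1

Sliding a length-5 window over the 49 characters (45 positions):
  position 9–13: olxac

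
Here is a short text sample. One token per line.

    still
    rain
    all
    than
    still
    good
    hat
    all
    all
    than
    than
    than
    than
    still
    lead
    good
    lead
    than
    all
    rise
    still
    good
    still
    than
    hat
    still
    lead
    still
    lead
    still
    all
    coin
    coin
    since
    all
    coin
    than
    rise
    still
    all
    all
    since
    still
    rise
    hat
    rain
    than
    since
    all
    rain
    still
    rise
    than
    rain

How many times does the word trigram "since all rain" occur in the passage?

Scanning the 52 overlapping trigram windows for "since all rain":
  position 48–50: since all rain

1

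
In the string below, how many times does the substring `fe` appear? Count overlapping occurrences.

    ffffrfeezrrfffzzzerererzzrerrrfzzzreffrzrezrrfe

Sliding a length-2 window over the 47 characters (46 positions):
  position 6–7: fe
  position 46–47: fe

2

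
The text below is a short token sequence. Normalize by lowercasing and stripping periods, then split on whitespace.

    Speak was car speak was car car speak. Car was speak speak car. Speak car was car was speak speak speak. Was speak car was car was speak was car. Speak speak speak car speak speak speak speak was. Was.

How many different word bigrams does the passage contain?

9

40 tokens → 39 bigram windows in total.
Repeated bigrams (each contributes count−1 duplicates):
  speak speak: 8
  car speak: 5
  car was: 5
  speak car: 5
  speak was: 5
  was car: 5
  was speak: 4
30 duplicate windows → 39 − 30 = 9 distinct.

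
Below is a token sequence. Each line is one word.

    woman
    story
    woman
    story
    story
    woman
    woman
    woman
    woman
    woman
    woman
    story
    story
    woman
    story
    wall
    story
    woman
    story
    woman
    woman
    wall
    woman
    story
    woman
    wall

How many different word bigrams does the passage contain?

26 tokens → 25 bigram windows in total.
Repeated bigrams (each contributes count−1 duplicates):
  story woman: 6
  woman story: 6
  woman woman: 6
  story story: 2
  woman wall: 2
17 duplicate windows → 25 − 17 = 8 distinct.

8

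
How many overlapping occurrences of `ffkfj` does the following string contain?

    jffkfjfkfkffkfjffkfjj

3

Sliding a length-5 window over the 21 characters (17 positions):
  position 2–6: ffkfj
  position 11–15: ffkfj
  position 16–20: ffkfj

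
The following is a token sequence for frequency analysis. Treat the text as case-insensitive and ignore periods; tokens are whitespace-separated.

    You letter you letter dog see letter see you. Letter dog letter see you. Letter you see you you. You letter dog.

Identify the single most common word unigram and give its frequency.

Unigram frequencies (highest first):
  you: 8
  letter: 7
  see: 4
  dog: 3

"you", 8 times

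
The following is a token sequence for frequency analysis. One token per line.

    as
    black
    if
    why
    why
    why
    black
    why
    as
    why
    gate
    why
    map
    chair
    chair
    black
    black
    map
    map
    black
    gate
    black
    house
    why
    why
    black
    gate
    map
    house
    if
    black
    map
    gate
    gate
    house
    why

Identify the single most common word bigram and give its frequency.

"why why", 3 times

Bigram frequencies (highest first):
  why why: 3
  why black: 2
  black map: 2
  black gate: 2
  house why: 2
  as black: 1
  … (23 more, each ≤ 1)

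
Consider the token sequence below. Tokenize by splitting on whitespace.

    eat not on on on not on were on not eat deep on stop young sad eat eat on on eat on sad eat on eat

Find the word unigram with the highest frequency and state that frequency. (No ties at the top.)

"on", 10 times

Unigram frequencies (highest first):
  on: 10
  eat: 7
  not: 3
  sad: 2
  were: 1
  deep: 1
  … (2 more, each ≤ 1)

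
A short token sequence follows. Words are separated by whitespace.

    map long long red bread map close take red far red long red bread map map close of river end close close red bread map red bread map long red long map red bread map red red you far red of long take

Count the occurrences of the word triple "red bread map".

5

Scanning the 41 overlapping trigram windows for "red bread map":
  position 4–6: red bread map
  position 13–15: red bread map
  position 23–25: red bread map
  position 26–28: red bread map
  position 33–35: red bread map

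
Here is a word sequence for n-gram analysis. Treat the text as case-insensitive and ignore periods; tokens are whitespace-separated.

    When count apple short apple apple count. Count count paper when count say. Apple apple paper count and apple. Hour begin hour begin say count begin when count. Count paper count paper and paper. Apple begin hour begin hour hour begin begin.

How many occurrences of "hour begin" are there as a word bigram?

Scanning the 41 overlapping bigram windows for "hour begin":
  position 20–21: hour begin
  position 22–23: hour begin
  position 37–38: hour begin
  position 40–41: hour begin

4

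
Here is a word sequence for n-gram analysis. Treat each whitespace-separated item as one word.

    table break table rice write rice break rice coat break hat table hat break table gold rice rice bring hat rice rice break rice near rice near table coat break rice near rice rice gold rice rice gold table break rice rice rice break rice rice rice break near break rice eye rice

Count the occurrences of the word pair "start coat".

Scanning the 52 overlapping bigram windows for "start coat":
  (none found)

0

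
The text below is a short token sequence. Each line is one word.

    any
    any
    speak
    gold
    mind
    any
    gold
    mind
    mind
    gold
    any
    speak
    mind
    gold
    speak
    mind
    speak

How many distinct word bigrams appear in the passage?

17 tokens → 16 bigram windows in total.
Repeated bigrams (each contributes count−1 duplicates):
  any speak: 2
  gold mind: 2
  mind gold: 2
  speak mind: 2
4 duplicate windows → 16 − 4 = 12 distinct.

12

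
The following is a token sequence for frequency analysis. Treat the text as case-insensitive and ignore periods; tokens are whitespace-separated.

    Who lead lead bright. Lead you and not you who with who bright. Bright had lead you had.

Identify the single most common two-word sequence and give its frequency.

"lead you", 2 times

Bigram frequencies (highest first):
  lead you: 2
  who lead: 1
  lead lead: 1
  lead bright: 1
  bright lead: 1
  you and: 1
  … (10 more, each ≤ 1)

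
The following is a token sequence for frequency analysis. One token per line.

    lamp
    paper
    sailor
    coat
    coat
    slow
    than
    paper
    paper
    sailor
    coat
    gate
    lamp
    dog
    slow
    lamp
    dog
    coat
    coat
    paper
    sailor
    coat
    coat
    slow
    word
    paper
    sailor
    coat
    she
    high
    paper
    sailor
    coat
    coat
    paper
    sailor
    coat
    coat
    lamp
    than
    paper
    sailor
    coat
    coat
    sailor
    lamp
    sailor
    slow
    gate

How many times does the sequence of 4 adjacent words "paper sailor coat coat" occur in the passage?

Scanning the 46 overlapping 4-gram windows for "paper sailor coat coat":
  position 2–5: paper sailor coat coat
  position 20–23: paper sailor coat coat
  position 31–34: paper sailor coat coat
  position 35–38: paper sailor coat coat
  position 41–44: paper sailor coat coat

5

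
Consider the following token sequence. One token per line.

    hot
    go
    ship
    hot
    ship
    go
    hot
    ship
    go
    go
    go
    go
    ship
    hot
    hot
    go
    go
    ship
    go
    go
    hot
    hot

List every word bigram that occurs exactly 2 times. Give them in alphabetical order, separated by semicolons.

Bigram counts meeting the condition (exactly 2 times):
  go hot: 2
  hot go: 2
  hot hot: 2
  hot ship: 2
  ship hot: 2

go hot; hot go; hot hot; hot ship; ship hot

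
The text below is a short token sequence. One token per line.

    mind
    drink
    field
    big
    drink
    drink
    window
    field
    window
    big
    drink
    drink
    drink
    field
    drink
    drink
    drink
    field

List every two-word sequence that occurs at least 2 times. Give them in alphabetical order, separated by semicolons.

Bigram counts meeting the condition (at least 2 times):
  big drink: 2
  drink drink: 5
  drink field: 3

big drink; drink drink; drink field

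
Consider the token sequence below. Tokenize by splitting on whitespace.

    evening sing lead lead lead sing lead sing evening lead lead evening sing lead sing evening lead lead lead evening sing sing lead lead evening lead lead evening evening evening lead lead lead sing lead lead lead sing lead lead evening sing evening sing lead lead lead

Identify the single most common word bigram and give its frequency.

Bigram frequencies (highest first):
  lead lead: 14
  sing lead: 7
  evening sing: 5
  lead sing: 5
  lead evening: 5
  evening lead: 4
  … (3 more, each ≤ 3)

"lead lead", 14 times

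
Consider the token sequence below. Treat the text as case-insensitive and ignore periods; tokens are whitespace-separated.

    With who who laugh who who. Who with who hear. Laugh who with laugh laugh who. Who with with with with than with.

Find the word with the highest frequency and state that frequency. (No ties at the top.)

"who", 9 times

Unigram frequencies (highest first):
  who: 9
  with: 8
  laugh: 4
  hear: 1
  than: 1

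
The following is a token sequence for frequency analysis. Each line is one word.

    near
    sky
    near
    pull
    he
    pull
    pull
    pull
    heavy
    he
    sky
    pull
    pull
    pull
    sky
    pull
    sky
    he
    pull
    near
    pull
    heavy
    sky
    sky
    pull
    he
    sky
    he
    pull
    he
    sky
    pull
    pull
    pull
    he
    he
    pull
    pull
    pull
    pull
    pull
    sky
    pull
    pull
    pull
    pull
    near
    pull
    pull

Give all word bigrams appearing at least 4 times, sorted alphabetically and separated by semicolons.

Bigram counts meeting the condition (at least 4 times):
  he pull: 4
  pull he: 4
  pull pull: 14
  sky pull: 5

he pull; pull he; pull pull; sky pull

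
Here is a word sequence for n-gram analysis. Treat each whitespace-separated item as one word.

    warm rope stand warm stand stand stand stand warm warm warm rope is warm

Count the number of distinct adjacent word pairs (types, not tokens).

14 tokens → 13 bigram windows in total.
Repeated bigrams (each contributes count−1 duplicates):
  stand stand: 3
  stand warm: 2
  warm rope: 2
  warm warm: 2
5 duplicate windows → 13 − 5 = 8 distinct.

8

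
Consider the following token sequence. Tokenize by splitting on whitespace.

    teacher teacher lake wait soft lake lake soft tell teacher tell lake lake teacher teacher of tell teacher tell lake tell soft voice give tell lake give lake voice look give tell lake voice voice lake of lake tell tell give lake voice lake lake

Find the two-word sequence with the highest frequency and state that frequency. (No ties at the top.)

Bigram frequencies (highest first):
  tell lake: 4
  lake lake: 3
  lake voice: 3
  teacher teacher: 2
  tell teacher: 2
  teacher tell: 2
  … (24 more, each ≤ 2)

"tell lake", 4 times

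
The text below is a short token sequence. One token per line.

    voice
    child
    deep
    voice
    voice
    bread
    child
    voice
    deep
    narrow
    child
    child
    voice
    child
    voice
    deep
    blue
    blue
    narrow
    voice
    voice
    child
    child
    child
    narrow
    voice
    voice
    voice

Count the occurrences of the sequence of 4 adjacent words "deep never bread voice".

Scanning the 25 overlapping 4-gram windows for "deep never bread voice":
  (none found)

0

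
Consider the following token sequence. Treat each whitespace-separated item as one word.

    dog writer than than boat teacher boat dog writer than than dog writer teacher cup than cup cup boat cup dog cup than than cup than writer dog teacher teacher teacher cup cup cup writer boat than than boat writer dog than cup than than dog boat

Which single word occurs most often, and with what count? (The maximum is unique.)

Unigram frequencies (highest first):
  than: 13
  cup: 10
  dog: 7
  writer: 6
  boat: 6
  teacher: 5

"than", 13 times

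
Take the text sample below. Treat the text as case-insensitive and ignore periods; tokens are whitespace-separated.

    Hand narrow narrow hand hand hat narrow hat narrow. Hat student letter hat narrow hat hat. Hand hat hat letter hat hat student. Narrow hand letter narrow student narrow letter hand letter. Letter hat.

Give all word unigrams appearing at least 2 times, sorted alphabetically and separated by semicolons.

hand; hat; letter; narrow; student

Unigram counts meeting the condition (at least 2 times):
  hand: 6
  hat: 11
  letter: 6
  narrow: 8
  student: 3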